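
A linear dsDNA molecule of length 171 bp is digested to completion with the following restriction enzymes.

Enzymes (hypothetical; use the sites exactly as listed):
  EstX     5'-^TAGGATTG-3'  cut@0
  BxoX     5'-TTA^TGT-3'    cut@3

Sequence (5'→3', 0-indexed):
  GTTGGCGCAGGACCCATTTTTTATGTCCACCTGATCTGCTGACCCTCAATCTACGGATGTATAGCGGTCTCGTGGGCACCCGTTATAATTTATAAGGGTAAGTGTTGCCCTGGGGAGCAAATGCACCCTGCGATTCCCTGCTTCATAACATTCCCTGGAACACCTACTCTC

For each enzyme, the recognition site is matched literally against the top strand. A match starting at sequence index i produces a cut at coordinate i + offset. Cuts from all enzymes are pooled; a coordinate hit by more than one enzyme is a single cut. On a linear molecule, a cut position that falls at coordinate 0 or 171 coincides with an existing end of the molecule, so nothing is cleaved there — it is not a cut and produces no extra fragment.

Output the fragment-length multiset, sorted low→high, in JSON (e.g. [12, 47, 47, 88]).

Scan for sites:
  EstX (TAGGATTG, off=0): no sites
  BxoX (TTATGT, off=3): starts [20] → cuts [23]

All cut coordinates (distinct, sorted): [23]

Fragments:
  [0,23): 23 bp
  [23,171): 148 bp

[23,148]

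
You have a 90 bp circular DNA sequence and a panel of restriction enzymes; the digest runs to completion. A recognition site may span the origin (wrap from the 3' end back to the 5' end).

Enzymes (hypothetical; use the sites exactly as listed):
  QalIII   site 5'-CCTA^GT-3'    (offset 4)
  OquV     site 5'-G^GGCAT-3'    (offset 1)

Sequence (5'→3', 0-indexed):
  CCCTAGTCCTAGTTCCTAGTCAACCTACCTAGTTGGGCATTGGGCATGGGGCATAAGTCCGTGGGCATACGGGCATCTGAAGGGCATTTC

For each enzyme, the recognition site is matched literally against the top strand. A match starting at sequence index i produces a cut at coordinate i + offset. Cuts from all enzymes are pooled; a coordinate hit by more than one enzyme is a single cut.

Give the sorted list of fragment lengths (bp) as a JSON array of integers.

Site scan:
  QalIII (CCTAGT, off=4): starts [1, 7, 14, 27] → cuts [5, 11, 18, 31]
  OquV (GGGCAT, off=1): starts [34, 41, 48, 62, 70, 81] → cuts [35, 42, 49, 63, 71, 82]

All cut coordinates (distinct, sorted): [5, 11, 18, 31, 35, 42, 49, 63, 71, 82]

Fragments:
  5→11: 6 bp
  11→18: 7 bp
  18→31: 13 bp
  31→35: 4 bp
  35→42: 7 bp
  42→49: 7 bp
  49→63: 14 bp
  63→71: 8 bp
  71→82: 11 bp
  82→5 (wrap): 90-82+5 = 13 bp

[4,6,7,7,7,8,11,13,13,14]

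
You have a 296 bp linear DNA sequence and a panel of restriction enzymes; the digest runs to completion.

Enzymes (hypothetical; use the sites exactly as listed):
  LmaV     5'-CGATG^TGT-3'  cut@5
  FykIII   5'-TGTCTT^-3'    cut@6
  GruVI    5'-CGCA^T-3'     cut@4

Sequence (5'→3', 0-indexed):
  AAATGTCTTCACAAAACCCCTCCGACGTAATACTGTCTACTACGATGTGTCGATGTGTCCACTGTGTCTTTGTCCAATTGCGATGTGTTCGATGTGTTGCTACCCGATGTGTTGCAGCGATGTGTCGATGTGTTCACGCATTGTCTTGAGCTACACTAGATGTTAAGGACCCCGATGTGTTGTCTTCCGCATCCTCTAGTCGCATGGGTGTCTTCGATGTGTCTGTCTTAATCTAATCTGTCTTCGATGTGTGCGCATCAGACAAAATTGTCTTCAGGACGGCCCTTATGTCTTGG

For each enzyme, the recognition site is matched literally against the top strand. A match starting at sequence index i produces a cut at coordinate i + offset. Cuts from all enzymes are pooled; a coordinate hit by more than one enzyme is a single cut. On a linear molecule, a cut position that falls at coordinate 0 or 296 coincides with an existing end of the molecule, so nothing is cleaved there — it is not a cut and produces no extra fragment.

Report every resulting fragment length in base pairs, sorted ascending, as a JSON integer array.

Scan for sites:
  LmaV CGATGTGT/5: at [42, 50, 80, 89, 104, 117, 125, 172, 214, 244] ⇒ [47, 55, 85, 94, 109, 122, 130, 177, 219, 249]
  FykIII TGTCTT/6: at [3, 64, 141, 180, 208, 223, 238, 268, 288] ⇒ [9, 70, 147, 186, 214, 229, 244, 274, 294]
  GruVI CGCAT/4: at [136, 187, 200, 253] ⇒ [140, 191, 204, 257]

Pooled cuts: [9, 47, 55, 70, 85, 94, 109, 122, 130, 140, 147, 177, 186, 191, 204, 214, 219, 229, 244, 249, 257, 274, 294]

Fragment lengths:
  [0,9): 9 bp
  [9,47): 38 bp
  [47,55): 8 bp
  [55,70): 15 bp
  [70,85): 15 bp
  [85,94): 9 bp
  [94,109): 15 bp
  [109,122): 13 bp
  [122,130): 8 bp
  [130,140): 10 bp
  [140,147): 7 bp
  [147,177): 30 bp
  [177,186): 9 bp
  [186,191): 5 bp
  [191,204): 13 bp
  [204,214): 10 bp
  [214,219): 5 bp
  [219,229): 10 bp
  [229,244): 15 bp
  [244,249): 5 bp
  [249,257): 8 bp
  [257,274): 17 bp
  [274,294): 20 bp
  [294,296): 2 bp

[2,5,5,5,7,8,8,8,9,9,9,10,10,10,13,13,15,15,15,15,17,20,30,38]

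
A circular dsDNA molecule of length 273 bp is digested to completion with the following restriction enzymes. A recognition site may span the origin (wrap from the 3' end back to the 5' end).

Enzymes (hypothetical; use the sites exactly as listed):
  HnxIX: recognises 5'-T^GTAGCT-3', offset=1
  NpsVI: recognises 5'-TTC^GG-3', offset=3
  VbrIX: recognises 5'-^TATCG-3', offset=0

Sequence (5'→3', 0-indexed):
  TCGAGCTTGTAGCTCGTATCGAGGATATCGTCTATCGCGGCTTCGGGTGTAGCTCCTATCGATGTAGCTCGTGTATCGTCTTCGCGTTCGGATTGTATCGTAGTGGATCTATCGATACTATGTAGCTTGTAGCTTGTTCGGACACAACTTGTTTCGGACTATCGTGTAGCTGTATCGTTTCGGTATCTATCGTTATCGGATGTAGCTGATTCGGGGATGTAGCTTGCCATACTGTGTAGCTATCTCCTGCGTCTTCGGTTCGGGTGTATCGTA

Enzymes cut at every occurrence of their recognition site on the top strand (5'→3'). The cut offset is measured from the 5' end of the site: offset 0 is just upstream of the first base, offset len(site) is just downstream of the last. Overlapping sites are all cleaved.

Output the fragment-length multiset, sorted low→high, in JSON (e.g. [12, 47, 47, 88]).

Scan for sites:
  HnxIX TGTAGCT/1: at [7, 47, 62, 120, 127, 164, 200, 217, 234] ⇒ [8, 48, 63, 121, 128, 165, 201, 218, 235]
  NpsVI TTCGG/3: at [41, 86, 136, 152, 178, 209, 253, 258] ⇒ [44, 89, 139, 155, 181, 212, 256, 261]
  VbrIX TATCG/0: at [16, 25, 32, 56, 73, 95, 109, 159, 172, 187, 193, 266, 271] ⇒ [16, 25, 32, 56, 73, 95, 109, 159, 172, 187, 193, 266, 271]

All cut coordinates (distinct, sorted): [8, 16, 25, 32, 44, 48, 56, 63, 73, 89, 95, 109, 121, 128, 139, 155, 159, 165, 172, 181, 187, 193, 201, 212, 218, 235, 256, 261, 266, 271]

Fragment lengths:
  8→16: 8 bp
  16→25: 9 bp
  25→32: 7 bp
  32→44: 12 bp
  44→48: 4 bp
  48→56: 8 bp
  56→63: 7 bp
  63→73: 10 bp
  73→89: 16 bp
  89→95: 6 bp
  95→109: 14 bp
  109→121: 12 bp
  121→128: 7 bp
  128→139: 11 bp
  139→155: 16 bp
  155→159: 4 bp
  159→165: 6 bp
  165→172: 7 bp
  172→181: 9 bp
  181→187: 6 bp
  187→193: 6 bp
  193→201: 8 bp
  201→212: 11 bp
  212→218: 6 bp
  218→235: 17 bp
  235→256: 21 bp
  256→261: 5 bp
  261→266: 5 bp
  266→271: 5 bp
  271→8 (wrap): 273-271+8 = 10 bp

[4,4,5,5,5,6,6,6,6,6,7,7,7,7,8,8,8,9,9,10,10,11,11,12,12,14,16,16,17,21]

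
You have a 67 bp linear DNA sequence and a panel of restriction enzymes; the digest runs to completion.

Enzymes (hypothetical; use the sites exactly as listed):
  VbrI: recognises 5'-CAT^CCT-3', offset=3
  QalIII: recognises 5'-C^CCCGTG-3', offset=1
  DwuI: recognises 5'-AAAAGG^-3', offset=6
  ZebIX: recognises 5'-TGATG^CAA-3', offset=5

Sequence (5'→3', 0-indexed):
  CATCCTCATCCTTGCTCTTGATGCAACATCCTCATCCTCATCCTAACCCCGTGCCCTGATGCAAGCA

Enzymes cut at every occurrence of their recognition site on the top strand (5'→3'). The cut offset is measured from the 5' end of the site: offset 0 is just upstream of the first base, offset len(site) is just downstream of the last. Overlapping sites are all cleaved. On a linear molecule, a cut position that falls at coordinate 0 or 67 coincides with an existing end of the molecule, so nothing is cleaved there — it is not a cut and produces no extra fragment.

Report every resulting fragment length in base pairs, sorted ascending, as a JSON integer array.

[3,6,6,6,6,6,6,14,14]

Site scan:
  VbrI (CATCCT, off=3): starts [0, 6, 26, 32, 38] → cuts [3, 9, 29, 35, 41]
  QalIII (CCCCGTG, off=1): starts [46] → cuts [47]
  DwuI (AAAAGG, off=6): no sites
  ZebIX (TGATGCAA, off=5): starts [18, 56] → cuts [23, 61]

Pooled cuts: [3, 9, 23, 29, 35, 41, 47, 61]

Fragment lengths:
  [0,3): 3 bp
  [3,9): 6 bp
  [9,23): 14 bp
  [23,29): 6 bp
  [29,35): 6 bp
  [35,41): 6 bp
  [41,47): 6 bp
  [47,61): 14 bp
  [61,67): 6 bp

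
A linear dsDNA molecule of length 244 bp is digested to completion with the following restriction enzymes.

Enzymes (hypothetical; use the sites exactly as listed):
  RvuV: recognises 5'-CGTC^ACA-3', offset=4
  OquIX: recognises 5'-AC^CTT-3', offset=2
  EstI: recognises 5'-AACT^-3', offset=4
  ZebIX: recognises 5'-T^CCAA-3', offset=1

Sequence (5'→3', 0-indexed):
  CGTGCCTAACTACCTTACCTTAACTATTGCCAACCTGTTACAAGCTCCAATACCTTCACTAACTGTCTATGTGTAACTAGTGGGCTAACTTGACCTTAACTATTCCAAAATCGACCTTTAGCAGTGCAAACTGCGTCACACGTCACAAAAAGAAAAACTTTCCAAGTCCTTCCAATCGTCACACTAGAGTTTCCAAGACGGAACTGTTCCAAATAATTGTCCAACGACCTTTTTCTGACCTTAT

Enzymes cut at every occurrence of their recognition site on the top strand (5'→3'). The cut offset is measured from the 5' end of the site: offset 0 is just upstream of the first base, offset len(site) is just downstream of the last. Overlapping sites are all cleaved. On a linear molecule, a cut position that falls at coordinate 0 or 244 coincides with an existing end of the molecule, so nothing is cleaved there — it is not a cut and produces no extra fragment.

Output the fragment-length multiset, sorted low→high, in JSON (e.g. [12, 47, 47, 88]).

Scan for sites:
  RvuV CGTCACA/4: at [133, 140, 176] ⇒ [137, 144, 180]
  OquIX ACCTT/2: at [11, 16, 51, 92, 113, 226, 237] ⇒ [13, 18, 53, 94, 115, 228, 239]
  EstI AACT/4: at [7, 21, 60, 74, 86, 97, 128, 155, 201] ⇒ [11, 25, 64, 78, 90, 101, 132, 159, 205]
  ZebIX TCCAA/1: at [45, 103, 160, 170, 191, 207, 219] ⇒ [46, 104, 161, 171, 192, 208, 220]

Pooled cuts: [11, 13, 18, 25, 46, 53, 64, 78, 90, 94, 101, 104, 115, 132, 137, 144, 159, 161, 171, 180, 192, 205, 208, 220, 228, 239]

Fragments:
  [0,11): 11 bp
  [11,13): 2 bp
  [13,18): 5 bp
  [18,25): 7 bp
  [25,46): 21 bp
  [46,53): 7 bp
  [53,64): 11 bp
  [64,78): 14 bp
  [78,90): 12 bp
  [90,94): 4 bp
  [94,101): 7 bp
  [101,104): 3 bp
  [104,115): 11 bp
  [115,132): 17 bp
  [132,137): 5 bp
  [137,144): 7 bp
  [144,159): 15 bp
  [159,161): 2 bp
  [161,171): 10 bp
  [171,180): 9 bp
  [180,192): 12 bp
  [192,205): 13 bp
  [205,208): 3 bp
  [208,220): 12 bp
  [220,228): 8 bp
  [228,239): 11 bp
  [239,244): 5 bp

[2,2,3,3,4,5,5,5,7,7,7,7,8,9,10,11,11,11,11,12,12,12,13,14,15,17,21]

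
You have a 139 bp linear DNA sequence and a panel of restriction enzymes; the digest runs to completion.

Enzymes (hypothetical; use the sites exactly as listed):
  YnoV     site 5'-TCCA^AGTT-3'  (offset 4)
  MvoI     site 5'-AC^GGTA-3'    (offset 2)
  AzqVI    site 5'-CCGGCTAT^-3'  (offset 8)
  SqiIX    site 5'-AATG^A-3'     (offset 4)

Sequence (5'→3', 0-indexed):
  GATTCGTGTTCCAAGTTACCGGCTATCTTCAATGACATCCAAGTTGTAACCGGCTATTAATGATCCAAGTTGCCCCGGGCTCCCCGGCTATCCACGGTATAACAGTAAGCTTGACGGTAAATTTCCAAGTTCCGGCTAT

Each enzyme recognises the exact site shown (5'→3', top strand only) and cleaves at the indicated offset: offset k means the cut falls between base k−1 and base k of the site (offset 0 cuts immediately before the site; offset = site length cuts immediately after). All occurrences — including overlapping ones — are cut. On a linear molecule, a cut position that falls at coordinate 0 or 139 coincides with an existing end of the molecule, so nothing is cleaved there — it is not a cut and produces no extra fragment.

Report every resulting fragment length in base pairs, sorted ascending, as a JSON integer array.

[4,5,5,7,8,12,12,13,13,16,20,24]

Scan for sites:
  YnoV (TCCAAGTT, off=4): starts [9, 37, 63, 123] → cuts [13, 41, 67, 127]
  MvoI (ACGGTA, off=2): starts [93, 113] → cuts [95, 115]
  AzqVI (CCGGCTAT, off=8): starts [18, 49, 83, 131] → cuts [26, 57, 91] (position 139 is a terminus of the linear molecule — no cut)
  SqiIX (AATGA, off=4): starts [30, 58] → cuts [34, 62]

Pooled cuts: [13, 26, 34, 41, 57, 62, 67, 91, 95, 115, 127]

Fragments:
  [0,13): 13 bp
  [13,26): 13 bp
  [26,34): 8 bp
  [34,41): 7 bp
  [41,57): 16 bp
  [57,62): 5 bp
  [62,67): 5 bp
  [67,91): 24 bp
  [91,95): 4 bp
  [95,115): 20 bp
  [115,127): 12 bp
  [127,139): 12 bp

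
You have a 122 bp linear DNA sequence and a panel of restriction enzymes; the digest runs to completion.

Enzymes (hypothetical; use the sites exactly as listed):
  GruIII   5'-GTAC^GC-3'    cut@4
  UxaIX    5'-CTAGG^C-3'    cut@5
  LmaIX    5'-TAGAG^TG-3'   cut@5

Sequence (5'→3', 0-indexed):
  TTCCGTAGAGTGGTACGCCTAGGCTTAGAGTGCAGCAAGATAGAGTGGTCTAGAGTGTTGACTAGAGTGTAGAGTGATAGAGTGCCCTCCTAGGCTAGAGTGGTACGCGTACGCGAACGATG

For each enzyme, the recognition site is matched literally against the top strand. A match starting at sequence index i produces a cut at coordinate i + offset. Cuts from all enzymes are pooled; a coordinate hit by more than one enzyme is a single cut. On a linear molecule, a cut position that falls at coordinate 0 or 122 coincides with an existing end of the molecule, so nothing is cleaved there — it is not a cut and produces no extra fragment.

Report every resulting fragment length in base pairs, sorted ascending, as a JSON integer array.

[6,6,6,6,7,7,7,8,10,10,10,12,12,15]

Per-enzyme occurrences:
  GruIII (GTACGC, off=4): starts [12, 102, 108] → cuts [16, 106, 112]
  UxaIX (CTAGGC, off=5): starts [18, 89] → cuts [23, 94]
  LmaIX (TAGAGTG, off=5): starts [5, 25, 40, 50, 62, 69, 77, 95] → cuts [10, 30, 45, 55, 67, 74, 82, 100]

All cut coordinates (distinct, sorted): [10, 16, 23, 30, 45, 55, 67, 74, 82, 94, 100, 106, 112]

Fragment lengths:
  [0,10): 10 bp
  [10,16): 6 bp
  [16,23): 7 bp
  [23,30): 7 bp
  [30,45): 15 bp
  [45,55): 10 bp
  [55,67): 12 bp
  [67,74): 7 bp
  [74,82): 8 bp
  [82,94): 12 bp
  [94,100): 6 bp
  [100,106): 6 bp
  [106,112): 6 bp
  [112,122): 10 bp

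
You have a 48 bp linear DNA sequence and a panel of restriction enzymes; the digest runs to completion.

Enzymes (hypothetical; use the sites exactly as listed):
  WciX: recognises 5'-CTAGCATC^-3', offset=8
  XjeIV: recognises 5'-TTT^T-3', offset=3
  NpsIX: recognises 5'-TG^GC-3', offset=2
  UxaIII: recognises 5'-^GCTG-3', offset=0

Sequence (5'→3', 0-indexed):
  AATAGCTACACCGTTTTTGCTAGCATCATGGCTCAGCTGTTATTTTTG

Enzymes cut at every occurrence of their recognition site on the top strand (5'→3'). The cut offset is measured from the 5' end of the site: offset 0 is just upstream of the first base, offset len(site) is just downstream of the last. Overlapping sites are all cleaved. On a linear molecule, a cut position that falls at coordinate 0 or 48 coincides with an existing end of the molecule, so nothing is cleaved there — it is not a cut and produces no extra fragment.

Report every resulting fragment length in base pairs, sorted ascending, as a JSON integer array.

Scan for sites:
  WciX (CTAGCATC, off=8): starts [19] → cuts [27]
  XjeIV (TTTT, off=3): starts [13, 14, 42, 43] → cuts [16, 17, 45, 46]
  NpsIX (TGGC, off=2): starts [28] → cuts [30]
  UxaIII (GCTG, off=0): starts [35] → cuts [35]

All cut coordinates (distinct, sorted): [16, 17, 27, 30, 35, 45, 46]

Fragments:
  [0,16): 16 bp
  [16,17): 1 bp
  [17,27): 10 bp
  [27,30): 3 bp
  [30,35): 5 bp
  [35,45): 10 bp
  [45,46): 1 bp
  [46,48): 2 bp

[1,1,2,3,5,10,10,16]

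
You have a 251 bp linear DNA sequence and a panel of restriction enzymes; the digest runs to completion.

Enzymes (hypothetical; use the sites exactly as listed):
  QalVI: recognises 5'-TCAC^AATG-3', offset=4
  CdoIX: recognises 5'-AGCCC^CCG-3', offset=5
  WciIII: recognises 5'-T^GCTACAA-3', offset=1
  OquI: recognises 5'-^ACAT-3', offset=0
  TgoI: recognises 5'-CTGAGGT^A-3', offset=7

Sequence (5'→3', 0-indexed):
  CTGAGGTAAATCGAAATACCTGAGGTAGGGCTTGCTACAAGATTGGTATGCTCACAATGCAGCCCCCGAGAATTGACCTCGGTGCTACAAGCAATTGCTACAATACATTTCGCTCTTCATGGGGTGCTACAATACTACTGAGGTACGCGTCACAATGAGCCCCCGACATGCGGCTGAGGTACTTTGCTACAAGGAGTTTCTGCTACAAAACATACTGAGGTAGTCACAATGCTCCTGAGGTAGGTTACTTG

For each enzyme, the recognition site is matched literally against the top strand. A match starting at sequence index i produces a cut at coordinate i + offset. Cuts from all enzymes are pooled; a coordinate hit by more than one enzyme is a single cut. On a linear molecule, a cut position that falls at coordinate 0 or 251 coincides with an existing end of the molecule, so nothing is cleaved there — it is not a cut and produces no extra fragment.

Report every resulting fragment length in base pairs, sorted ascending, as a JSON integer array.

[3,5,6,7,7,8,8,9,9,10,10,12,13,14,15,16,18,19,19,21,22]

Site scan:
  QalVI TCACAATG/4: at [51, 149, 223] ⇒ [55, 153, 227]
  CdoIX AGCCCCCG/5: at [60, 157] ⇒ [65, 162]
  WciIII TGCTACAA/1: at [32, 82, 95, 124, 184, 200] ⇒ [33, 83, 96, 125, 185, 201]
  OquI ACAT/0: at [104, 165, 209] ⇒ [104, 165, 209]
  TgoI CTGAGGTA/7: at [0, 19, 137, 173, 214, 234] ⇒ [7, 26, 144, 180, 221, 241]

Pooled cuts: [7, 26, 33, 55, 65, 83, 96, 104, 125, 144, 153, 162, 165, 180, 185, 201, 209, 221, 227, 241]

Fragment lengths:
  [0,7): 7 bp
  [7,26): 19 bp
  [26,33): 7 bp
  [33,55): 22 bp
  [55,65): 10 bp
  [65,83): 18 bp
  [83,96): 13 bp
  [96,104): 8 bp
  [104,125): 21 bp
  [125,144): 19 bp
  [144,153): 9 bp
  [153,162): 9 bp
  [162,165): 3 bp
  [165,180): 15 bp
  [180,185): 5 bp
  [185,201): 16 bp
  [201,209): 8 bp
  [209,221): 12 bp
  [221,227): 6 bp
  [227,241): 14 bp
  [241,251): 10 bp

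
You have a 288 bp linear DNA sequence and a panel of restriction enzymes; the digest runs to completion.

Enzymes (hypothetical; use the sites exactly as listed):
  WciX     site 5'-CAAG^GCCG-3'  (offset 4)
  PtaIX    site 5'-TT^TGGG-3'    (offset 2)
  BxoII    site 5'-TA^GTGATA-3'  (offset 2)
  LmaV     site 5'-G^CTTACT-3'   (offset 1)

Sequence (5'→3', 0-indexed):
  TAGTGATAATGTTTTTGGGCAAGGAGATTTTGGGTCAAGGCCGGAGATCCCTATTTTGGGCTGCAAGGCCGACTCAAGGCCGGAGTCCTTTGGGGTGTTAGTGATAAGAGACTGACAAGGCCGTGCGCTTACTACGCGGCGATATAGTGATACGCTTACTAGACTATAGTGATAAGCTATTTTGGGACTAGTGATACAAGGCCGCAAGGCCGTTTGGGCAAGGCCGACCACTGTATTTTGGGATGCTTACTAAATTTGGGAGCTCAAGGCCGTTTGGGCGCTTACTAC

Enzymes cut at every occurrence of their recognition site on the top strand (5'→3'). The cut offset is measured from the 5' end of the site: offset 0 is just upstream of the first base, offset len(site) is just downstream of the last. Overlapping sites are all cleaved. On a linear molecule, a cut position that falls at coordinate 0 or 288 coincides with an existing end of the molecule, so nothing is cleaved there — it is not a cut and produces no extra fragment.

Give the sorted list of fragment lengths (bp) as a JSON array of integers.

[2,6,6,6,7,8,8,8,8,8,8,9,10,10,11,11,11,12,12,13,14,14,15,16,17,19,19]

Scan for sites:
  WciX (CAAGGCCG, off=4): starts [35, 63, 74, 115, 196, 204, 218, 264] → cuts [39, 67, 78, 119, 200, 208, 222, 268]
  PtaIX (TTTGGG, off=2): starts [13, 28, 54, 88, 180, 212, 236, 254, 272] → cuts [15, 30, 56, 90, 182, 214, 238, 256, 274]
  BxoII (TAGTGATA, off=2): starts [0, 98, 144, 166, 188] → cuts [2, 100, 146, 168, 190]
  LmaV (GCTTACT, off=1): starts [126, 153, 244, 279] → cuts [127, 154, 245, 280]

All cut coordinates (distinct, sorted): [2, 15, 30, 39, 56, 67, 78, 90, 100, 119, 127, 146, 154, 168, 182, 190, 200, 208, 214, 222, 238, 245, 256, 268, 274, 280]

Fragments:
  [0,2): 2 bp
  [2,15): 13 bp
  [15,30): 15 bp
  [30,39): 9 bp
  [39,56): 17 bp
  [56,67): 11 bp
  [67,78): 11 bp
  [78,90): 12 bp
  [90,100): 10 bp
  [100,119): 19 bp
  [119,127): 8 bp
  [127,146): 19 bp
  [146,154): 8 bp
  [154,168): 14 bp
  [168,182): 14 bp
  [182,190): 8 bp
  [190,200): 10 bp
  [200,208): 8 bp
  [208,214): 6 bp
  [214,222): 8 bp
  [222,238): 16 bp
  [238,245): 7 bp
  [245,256): 11 bp
  [256,268): 12 bp
  [268,274): 6 bp
  [274,280): 6 bp
  [280,288): 8 bp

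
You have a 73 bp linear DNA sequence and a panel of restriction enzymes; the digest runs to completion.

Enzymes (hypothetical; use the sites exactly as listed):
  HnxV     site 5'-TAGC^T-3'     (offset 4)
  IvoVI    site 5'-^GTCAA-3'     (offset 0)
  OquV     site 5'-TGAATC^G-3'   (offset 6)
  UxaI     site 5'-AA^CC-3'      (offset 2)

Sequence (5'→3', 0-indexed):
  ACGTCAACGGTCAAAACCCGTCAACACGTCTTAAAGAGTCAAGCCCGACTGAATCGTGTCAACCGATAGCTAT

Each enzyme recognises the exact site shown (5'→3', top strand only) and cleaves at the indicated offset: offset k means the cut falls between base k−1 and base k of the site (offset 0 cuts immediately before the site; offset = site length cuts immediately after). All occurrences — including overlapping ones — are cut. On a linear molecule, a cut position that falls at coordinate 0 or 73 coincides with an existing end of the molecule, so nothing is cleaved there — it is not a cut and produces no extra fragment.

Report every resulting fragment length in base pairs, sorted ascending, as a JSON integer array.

[2,2,3,3,5,7,7,8,18,18]

Scan for sites:
  HnxV (TAGCT, off=4): starts [66] → cuts [70]
  IvoVI (GTCAA, off=0): starts [2, 9, 19, 37, 57] → cuts [2, 9, 19, 37, 57]
  OquV (TGAATCG, off=6): starts [49] → cuts [55]
  UxaI (AACC, off=2): starts [14, 60] → cuts [16, 62]

All cut coordinates (distinct, sorted): [2, 9, 16, 19, 37, 55, 57, 62, 70]

Fragments:
  [0,2): 2 bp
  [2,9): 7 bp
  [9,16): 7 bp
  [16,19): 3 bp
  [19,37): 18 bp
  [37,55): 18 bp
  [55,57): 2 bp
  [57,62): 5 bp
  [62,70): 8 bp
  [70,73): 3 bp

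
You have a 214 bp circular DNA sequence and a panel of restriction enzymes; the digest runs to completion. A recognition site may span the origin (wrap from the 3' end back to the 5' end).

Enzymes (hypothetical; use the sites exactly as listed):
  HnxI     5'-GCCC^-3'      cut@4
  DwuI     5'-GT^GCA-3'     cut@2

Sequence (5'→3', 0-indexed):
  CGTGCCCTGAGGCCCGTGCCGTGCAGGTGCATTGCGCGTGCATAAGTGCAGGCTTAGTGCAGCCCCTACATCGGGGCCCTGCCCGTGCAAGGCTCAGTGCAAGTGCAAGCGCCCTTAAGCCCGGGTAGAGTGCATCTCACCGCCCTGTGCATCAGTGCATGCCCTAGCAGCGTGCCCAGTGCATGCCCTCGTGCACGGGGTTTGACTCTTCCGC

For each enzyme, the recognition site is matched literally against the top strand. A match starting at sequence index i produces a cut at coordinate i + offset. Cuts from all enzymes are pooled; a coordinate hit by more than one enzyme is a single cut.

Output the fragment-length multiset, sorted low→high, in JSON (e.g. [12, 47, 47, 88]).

[2,3,3,4,5,6,6,7,7,8,8,8,8,8,8,9,10,11,11,12,13,14,14,29]

Per-enzyme occurrences:
  HnxI (GCCC, off=4): starts [3, 11, 61, 75, 80, 110, 118, 141, 160, 173, 184] → cuts [7, 15, 65, 79, 84, 114, 122, 145, 164, 177, 188]
  DwuI (GTGCA, off=2): starts [20, 26, 37, 45, 56, 84, 96, 102, 129, 146, 154, 178, 190] → cuts [22, 28, 39, 47, 58, 86, 98, 104, 131, 148, 156, 180, 192]

Pooled cuts: [7, 15, 22, 28, 39, 47, 58, 65, 79, 84, 86, 98, 104, 114, 122, 131, 145, 148, 156, 164, 177, 180, 188, 192]

Fragment lengths:
  7→15: 8 bp
  15→22: 7 bp
  22→28: 6 bp
  28→39: 11 bp
  39→47: 8 bp
  47→58: 11 bp
  58→65: 7 bp
  65→79: 14 bp
  79→84: 5 bp
  84→86: 2 bp
  86→98: 12 bp
  98→104: 6 bp
  104→114: 10 bp
  114→122: 8 bp
  122→131: 9 bp
  131→145: 14 bp
  145→148: 3 bp
  148→156: 8 bp
  156→164: 8 bp
  164→177: 13 bp
  177→180: 3 bp
  180→188: 8 bp
  188→192: 4 bp
  192→7 (wrap): 214-192+7 = 29 bp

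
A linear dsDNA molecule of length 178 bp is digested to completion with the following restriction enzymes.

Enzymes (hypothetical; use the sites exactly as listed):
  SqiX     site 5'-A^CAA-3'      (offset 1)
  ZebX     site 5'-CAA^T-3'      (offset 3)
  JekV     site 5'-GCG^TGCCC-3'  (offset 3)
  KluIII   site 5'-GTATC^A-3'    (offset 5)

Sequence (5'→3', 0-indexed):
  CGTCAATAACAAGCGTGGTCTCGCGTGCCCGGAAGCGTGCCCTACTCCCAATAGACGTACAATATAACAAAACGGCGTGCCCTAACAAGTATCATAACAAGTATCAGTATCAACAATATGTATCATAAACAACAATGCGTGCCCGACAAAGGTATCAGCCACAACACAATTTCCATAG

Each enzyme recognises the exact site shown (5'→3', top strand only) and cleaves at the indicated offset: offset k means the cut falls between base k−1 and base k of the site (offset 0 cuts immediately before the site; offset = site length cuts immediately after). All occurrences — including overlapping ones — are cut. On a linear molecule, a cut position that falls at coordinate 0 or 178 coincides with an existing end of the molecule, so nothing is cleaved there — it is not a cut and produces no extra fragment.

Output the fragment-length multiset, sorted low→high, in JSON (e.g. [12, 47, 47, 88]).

[2,3,3,3,3,3,3,4,4,5,5,5,5,6,6,7,8,8,8,8,8,9,10,10,12,14,16]

Scan for sites:
  SqiX ACAA/1: at [8, 58, 66, 84, 96, 112, 128, 131, 145, 160, 165] ⇒ [9, 59, 67, 85, 97, 113, 129, 132, 146, 161, 166]
  ZebX CAAT/3: at [3, 48, 59, 113, 132, 166] ⇒ [6, 51, 62, 116, 135, 169]
  JekV GCGTGCCC/3: at [22, 34, 74, 136] ⇒ [25, 37, 77, 139]
  KluIII GTATCA/5: at [88, 100, 106, 119, 151] ⇒ [93, 105, 111, 124, 156]

Pooled cuts: [6, 9, 25, 37, 51, 59, 62, 67, 77, 85, 93, 97, 105, 111, 113, 116, 124, 129, 132, 135, 139, 146, 156, 161, 166, 169]

Fragments:
  [0,6): 6 bp
  [6,9): 3 bp
  [9,25): 16 bp
  [25,37): 12 bp
  [37,51): 14 bp
  [51,59): 8 bp
  [59,62): 3 bp
  [62,67): 5 bp
  [67,77): 10 bp
  [77,85): 8 bp
  [85,93): 8 bp
  [93,97): 4 bp
  [97,105): 8 bp
  [105,111): 6 bp
  [111,113): 2 bp
  [113,116): 3 bp
  [116,124): 8 bp
  [124,129): 5 bp
  [129,132): 3 bp
  [132,135): 3 bp
  [135,139): 4 bp
  [139,146): 7 bp
  [146,156): 10 bp
  [156,161): 5 bp
  [161,166): 5 bp
  [166,169): 3 bp
  [169,178): 9 bp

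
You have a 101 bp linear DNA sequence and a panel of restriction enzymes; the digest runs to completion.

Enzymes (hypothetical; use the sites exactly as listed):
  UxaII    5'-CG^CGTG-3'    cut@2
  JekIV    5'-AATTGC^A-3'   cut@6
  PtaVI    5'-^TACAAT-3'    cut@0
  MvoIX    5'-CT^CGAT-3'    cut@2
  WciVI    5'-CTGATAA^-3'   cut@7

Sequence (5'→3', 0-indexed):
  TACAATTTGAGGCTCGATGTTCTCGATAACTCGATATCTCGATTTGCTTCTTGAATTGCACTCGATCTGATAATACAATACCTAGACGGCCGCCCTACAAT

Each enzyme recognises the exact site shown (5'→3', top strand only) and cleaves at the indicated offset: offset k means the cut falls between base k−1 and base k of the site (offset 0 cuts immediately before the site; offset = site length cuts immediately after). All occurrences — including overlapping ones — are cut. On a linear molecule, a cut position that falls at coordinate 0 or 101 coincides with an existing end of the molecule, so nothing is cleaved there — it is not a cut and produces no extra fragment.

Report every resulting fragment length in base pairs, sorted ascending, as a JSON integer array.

[3,6,8,8,9,11,14,20,22]

Site scan:
  UxaII (CGCGTG, off=2): no sites
  JekIV AATTGCA/6: at [53] ⇒ [59]
  PtaVI TACAAT/0: at [0, 73, 95] ⇒ [73, 95] (position 0 is a terminus of the linear molecule — no cut)
  MvoIX CTCGAT/2: at [12, 21, 29, 37, 60] ⇒ [14, 23, 31, 39, 62]
  WciVI CTGATAA/7: at [66] ⇒ [73]

All cut coordinates (distinct, sorted): [14, 23, 31, 39, 59, 62, 73, 95]

Fragments:
  [0,14): 14 bp
  [14,23): 9 bp
  [23,31): 8 bp
  [31,39): 8 bp
  [39,59): 20 bp
  [59,62): 3 bp
  [62,73): 11 bp
  [73,95): 22 bp
  [95,101): 6 bp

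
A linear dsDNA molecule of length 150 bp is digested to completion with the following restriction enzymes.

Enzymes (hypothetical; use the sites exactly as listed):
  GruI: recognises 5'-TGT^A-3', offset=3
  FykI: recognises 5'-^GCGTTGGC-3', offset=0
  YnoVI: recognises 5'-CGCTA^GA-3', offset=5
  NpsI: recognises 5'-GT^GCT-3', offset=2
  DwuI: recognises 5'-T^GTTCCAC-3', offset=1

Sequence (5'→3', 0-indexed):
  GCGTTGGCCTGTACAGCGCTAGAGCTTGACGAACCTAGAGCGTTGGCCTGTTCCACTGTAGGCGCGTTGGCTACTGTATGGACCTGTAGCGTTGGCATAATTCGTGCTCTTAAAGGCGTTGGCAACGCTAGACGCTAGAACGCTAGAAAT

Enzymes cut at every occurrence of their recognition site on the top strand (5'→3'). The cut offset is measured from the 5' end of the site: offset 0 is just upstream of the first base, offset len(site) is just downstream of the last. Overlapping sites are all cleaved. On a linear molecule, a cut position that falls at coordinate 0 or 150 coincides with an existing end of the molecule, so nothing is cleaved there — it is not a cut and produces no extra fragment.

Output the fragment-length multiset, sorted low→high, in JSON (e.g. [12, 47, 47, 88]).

Scan for sites:
  GruI TGTA/3: at [9, 56, 74, 84] ⇒ [12, 59, 77, 87]
  FykI GCGTTGGC/0: at [0, 39, 63, 88, 115] ⇒ [39, 63, 88, 115] (position 0 is a terminus of the linear molecule — no cut)
  YnoVI CGCTAGA/5: at [16, 125, 132, 140] ⇒ [21, 130, 137, 145]
  NpsI GTGCT/2: at [103] ⇒ [105]
  DwuI TGTTCCAC/1: at [48] ⇒ [49]

Pooled cuts: [12, 21, 39, 49, 59, 63, 77, 87, 88, 105, 115, 130, 137, 145]

Fragment lengths:
  [0,12): 12 bp
  [12,21): 9 bp
  [21,39): 18 bp
  [39,49): 10 bp
  [49,59): 10 bp
  [59,63): 4 bp
  [63,77): 14 bp
  [77,87): 10 bp
  [87,88): 1 bp
  [88,105): 17 bp
  [105,115): 10 bp
  [115,130): 15 bp
  [130,137): 7 bp
  [137,145): 8 bp
  [145,150): 5 bp

[1,4,5,7,8,9,10,10,10,10,12,14,15,17,18]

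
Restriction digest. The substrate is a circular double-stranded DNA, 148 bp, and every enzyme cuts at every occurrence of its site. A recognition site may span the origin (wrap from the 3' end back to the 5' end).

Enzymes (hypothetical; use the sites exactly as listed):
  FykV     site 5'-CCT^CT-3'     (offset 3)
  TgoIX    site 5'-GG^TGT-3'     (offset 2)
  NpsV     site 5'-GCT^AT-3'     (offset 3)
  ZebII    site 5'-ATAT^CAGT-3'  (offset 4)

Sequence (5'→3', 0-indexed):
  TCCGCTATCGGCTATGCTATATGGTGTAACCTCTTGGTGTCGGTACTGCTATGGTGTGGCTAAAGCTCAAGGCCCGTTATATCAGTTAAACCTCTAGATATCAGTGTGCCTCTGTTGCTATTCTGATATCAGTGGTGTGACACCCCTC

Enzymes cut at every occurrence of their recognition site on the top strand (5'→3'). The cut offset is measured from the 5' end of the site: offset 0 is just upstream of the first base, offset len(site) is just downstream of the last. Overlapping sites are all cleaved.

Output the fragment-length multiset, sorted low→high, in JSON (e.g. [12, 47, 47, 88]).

[4,5,5,6,6,7,7,8,8,8,10,10,11,12,13,28]

Site scan:
  FykV CCTCT/3: at [29, 90, 108, 144] ⇒ [32, 93, 111, 147]
  TgoIX GGTGT/2: at [22, 35, 52, 133] ⇒ [24, 37, 54, 135]
  NpsV GCTAT/3: at [3, 10, 15, 47, 116] ⇒ [6, 13, 18, 50, 119]
  ZebII ATATCAGT/4: at [78, 97, 125] ⇒ [82, 101, 129]

All cut coordinates (distinct, sorted): [6, 13, 18, 24, 32, 37, 50, 54, 82, 93, 101, 111, 119, 129, 135, 147]

Fragments:
  6→13: 7 bp
  13→18: 5 bp
  18→24: 6 bp
  24→32: 8 bp
  32→37: 5 bp
  37→50: 13 bp
  50→54: 4 bp
  54→82: 28 bp
  82→93: 11 bp
  93→101: 8 bp
  101→111: 10 bp
  111→119: 8 bp
  119→129: 10 bp
  129→135: 6 bp
  135→147: 12 bp
  147→6 (wrap): 148-147+6 = 7 bp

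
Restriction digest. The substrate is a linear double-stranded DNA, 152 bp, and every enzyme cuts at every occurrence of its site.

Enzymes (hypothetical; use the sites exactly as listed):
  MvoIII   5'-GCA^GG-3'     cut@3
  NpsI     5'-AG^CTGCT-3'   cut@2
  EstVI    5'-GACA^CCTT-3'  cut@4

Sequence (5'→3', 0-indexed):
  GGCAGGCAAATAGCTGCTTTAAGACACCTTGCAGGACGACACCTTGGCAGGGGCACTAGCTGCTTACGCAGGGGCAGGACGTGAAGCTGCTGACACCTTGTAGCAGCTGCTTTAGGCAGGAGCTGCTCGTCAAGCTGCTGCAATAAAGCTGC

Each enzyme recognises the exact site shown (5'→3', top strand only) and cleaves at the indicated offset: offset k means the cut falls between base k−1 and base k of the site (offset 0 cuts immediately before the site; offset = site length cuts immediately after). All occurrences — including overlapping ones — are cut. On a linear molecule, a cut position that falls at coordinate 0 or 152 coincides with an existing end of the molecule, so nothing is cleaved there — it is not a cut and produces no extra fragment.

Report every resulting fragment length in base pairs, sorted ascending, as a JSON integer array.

Site scan:
  MvoIII GCAGG/3: at [1, 30, 46, 67, 73, 115] ⇒ [4, 33, 49, 70, 76, 118]
  NpsI AGCTGCT/2: at [11, 57, 84, 104, 120, 132] ⇒ [13, 59, 86, 106, 122, 134]
  EstVI GACACCTT/4: at [22, 37, 91] ⇒ [26, 41, 95]

All cut coordinates (distinct, sorted): [4, 13, 26, 33, 41, 49, 59, 70, 76, 86, 95, 106, 118, 122, 134]

Fragment lengths:
  [0,4): 4 bp
  [4,13): 9 bp
  [13,26): 13 bp
  [26,33): 7 bp
  [33,41): 8 bp
  [41,49): 8 bp
  [49,59): 10 bp
  [59,70): 11 bp
  [70,76): 6 bp
  [76,86): 10 bp
  [86,95): 9 bp
  [95,106): 11 bp
  [106,118): 12 bp
  [118,122): 4 bp
  [122,134): 12 bp
  [134,152): 18 bp

[4,4,6,7,8,8,9,9,10,10,11,11,12,12,13,18]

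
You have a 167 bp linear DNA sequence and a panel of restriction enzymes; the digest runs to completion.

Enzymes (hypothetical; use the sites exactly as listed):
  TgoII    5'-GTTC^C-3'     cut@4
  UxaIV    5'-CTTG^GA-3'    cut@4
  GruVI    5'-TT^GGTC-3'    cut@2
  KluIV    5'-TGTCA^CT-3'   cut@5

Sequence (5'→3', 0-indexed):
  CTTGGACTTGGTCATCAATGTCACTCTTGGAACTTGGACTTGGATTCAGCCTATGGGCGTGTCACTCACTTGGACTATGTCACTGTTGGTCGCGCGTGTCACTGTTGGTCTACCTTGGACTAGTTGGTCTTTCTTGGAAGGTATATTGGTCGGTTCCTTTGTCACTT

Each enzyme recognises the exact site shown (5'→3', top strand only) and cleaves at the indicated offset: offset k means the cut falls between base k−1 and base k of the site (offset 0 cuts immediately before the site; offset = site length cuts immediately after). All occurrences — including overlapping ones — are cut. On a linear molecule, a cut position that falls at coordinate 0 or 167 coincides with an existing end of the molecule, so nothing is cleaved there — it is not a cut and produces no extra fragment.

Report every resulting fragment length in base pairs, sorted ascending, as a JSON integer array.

[3,4,5,5,5,6,6,7,8,8,8,9,10,11,11,11,14,14,22]

Scan for sites:
  TgoII GTTCC/4: at [152] ⇒ [156]
  UxaIV CTTGGA/4: at [0, 25, 32, 38, 68, 113, 132] ⇒ [4, 29, 36, 42, 72, 117, 136]
  GruVI TTGGTC/2: at [7, 85, 104, 123, 145] ⇒ [9, 87, 106, 125, 147]
  KluIV TGTCACT/5: at [18, 59, 77, 96, 159] ⇒ [23, 64, 82, 101, 164]

All cut coordinates (distinct, sorted): [4, 9, 23, 29, 36, 42, 64, 72, 82, 87, 101, 106, 117, 125, 136, 147, 156, 164]

Fragment lengths:
  [0,4): 4 bp
  [4,9): 5 bp
  [9,23): 14 bp
  [23,29): 6 bp
  [29,36): 7 bp
  [36,42): 6 bp
  [42,64): 22 bp
  [64,72): 8 bp
  [72,82): 10 bp
  [82,87): 5 bp
  [87,101): 14 bp
  [101,106): 5 bp
  [106,117): 11 bp
  [117,125): 8 bp
  [125,136): 11 bp
  [136,147): 11 bp
  [147,156): 9 bp
  [156,164): 8 bp
  [164,167): 3 bp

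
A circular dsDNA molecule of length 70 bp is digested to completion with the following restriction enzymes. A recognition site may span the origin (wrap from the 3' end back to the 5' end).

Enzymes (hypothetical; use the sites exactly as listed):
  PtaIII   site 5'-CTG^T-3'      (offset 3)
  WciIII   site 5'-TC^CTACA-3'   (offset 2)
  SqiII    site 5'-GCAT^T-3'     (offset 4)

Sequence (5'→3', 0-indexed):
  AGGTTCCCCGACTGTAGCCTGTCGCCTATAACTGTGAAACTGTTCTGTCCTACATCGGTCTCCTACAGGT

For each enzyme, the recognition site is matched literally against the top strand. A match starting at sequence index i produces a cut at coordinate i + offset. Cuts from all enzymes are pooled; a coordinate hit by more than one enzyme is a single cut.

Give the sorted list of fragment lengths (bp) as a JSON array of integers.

[2,5,7,8,13,13,22]

Per-enzyme occurrences:
  PtaIII (CTGT, off=3): starts [11, 18, 31, 39, 44] → cuts [14, 21, 34, 42, 47]
  WciIII (TCCTACA, off=2): starts [47, 60] → cuts [49, 62]
  SqiII (GCATT, off=4): no sites

Pooled cuts: [14, 21, 34, 42, 47, 49, 62]

Fragments:
  14→21: 7 bp
  21→34: 13 bp
  34→42: 8 bp
  42→47: 5 bp
  47→49: 2 bp
  49→62: 13 bp
  62→14 (wrap): 70-62+14 = 22 bp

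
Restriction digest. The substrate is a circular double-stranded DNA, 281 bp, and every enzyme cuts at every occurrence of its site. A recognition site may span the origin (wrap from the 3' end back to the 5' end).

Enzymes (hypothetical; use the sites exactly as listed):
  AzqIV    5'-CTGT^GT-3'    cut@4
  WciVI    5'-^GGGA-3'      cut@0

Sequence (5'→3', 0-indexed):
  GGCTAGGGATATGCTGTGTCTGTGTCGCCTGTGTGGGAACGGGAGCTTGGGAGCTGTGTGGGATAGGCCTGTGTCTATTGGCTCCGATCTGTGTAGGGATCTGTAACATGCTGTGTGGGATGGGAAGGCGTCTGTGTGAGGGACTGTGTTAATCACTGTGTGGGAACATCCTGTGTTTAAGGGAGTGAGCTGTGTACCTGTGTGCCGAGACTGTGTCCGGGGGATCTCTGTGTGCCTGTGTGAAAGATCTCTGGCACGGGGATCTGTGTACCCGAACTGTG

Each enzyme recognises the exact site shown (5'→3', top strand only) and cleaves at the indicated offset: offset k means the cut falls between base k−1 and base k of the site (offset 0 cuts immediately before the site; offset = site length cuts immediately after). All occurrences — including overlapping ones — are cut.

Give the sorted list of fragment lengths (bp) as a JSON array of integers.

[2,2,2,2,3,4,5,6,6,6,6,8,8,8,8,9,9,9,11,12,12,13,13,13,13,14,19,19,19,20]

Per-enzyme occurrences:
  AzqIV CTGTGT/4: at [13, 19, 28, 53, 68, 88, 110, 131, 143, 155, 170, 189, 197, 210, 227, 235, 263] ⇒ [17, 23, 32, 57, 72, 92, 114, 135, 147, 159, 174, 193, 201, 214, 231, 239, 267]
  WciVI GGGA/0: at [5, 34, 40, 48, 59, 95, 116, 121, 139, 161, 180, 220, 258] ⇒ [5, 34, 40, 48, 59, 95, 116, 121, 139, 161, 180, 220, 258]

Pooled cuts: [5, 17, 23, 32, 34, 40, 48, 57, 59, 72, 92, 95, 114, 116, 121, 135, 139, 147, 159, 161, 174, 180, 193, 201, 214, 220, 231, 239, 258, 267]

Fragment lengths:
  5→17: 12 bp
  17→23: 6 bp
  23→32: 9 bp
  32→34: 2 bp
  34→40: 6 bp
  40→48: 8 bp
  48→57: 9 bp
  57→59: 2 bp
  59→72: 13 bp
  72→92: 20 bp
  92→95: 3 bp
  95→114: 19 bp
  114→116: 2 bp
  116→121: 5 bp
  121→135: 14 bp
  135→139: 4 bp
  139→147: 8 bp
  147→159: 12 bp
  159→161: 2 bp
  161→174: 13 bp
  174→180: 6 bp
  180→193: 13 bp
  193→201: 8 bp
  201→214: 13 bp
  214→220: 6 bp
  220→231: 11 bp
  231→239: 8 bp
  239→258: 19 bp
  258→267: 9 bp
  267→5 (wrap): 281-267+5 = 19 bp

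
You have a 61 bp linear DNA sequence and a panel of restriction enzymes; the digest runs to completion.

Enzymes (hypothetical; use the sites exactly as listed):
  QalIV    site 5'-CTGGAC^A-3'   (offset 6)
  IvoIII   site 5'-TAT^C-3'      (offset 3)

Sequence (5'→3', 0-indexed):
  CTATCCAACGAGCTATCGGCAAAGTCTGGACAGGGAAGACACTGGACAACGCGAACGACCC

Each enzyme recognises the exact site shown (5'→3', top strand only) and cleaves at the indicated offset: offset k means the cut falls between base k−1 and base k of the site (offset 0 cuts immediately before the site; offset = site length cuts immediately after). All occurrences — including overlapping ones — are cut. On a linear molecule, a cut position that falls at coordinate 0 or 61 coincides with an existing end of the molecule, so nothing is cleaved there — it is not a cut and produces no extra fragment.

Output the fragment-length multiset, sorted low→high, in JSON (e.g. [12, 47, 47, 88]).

[4,12,14,15,16]

Scan for sites:
  QalIV (CTGGACA, off=6): starts [25, 41] → cuts [31, 47]
  IvoIII (TATC, off=3): starts [1, 13] → cuts [4, 16]

Pooled cuts: [4, 16, 31, 47]

Fragment lengths:
  [0,4): 4 bp
  [4,16): 12 bp
  [16,31): 15 bp
  [31,47): 16 bp
  [47,61): 14 bp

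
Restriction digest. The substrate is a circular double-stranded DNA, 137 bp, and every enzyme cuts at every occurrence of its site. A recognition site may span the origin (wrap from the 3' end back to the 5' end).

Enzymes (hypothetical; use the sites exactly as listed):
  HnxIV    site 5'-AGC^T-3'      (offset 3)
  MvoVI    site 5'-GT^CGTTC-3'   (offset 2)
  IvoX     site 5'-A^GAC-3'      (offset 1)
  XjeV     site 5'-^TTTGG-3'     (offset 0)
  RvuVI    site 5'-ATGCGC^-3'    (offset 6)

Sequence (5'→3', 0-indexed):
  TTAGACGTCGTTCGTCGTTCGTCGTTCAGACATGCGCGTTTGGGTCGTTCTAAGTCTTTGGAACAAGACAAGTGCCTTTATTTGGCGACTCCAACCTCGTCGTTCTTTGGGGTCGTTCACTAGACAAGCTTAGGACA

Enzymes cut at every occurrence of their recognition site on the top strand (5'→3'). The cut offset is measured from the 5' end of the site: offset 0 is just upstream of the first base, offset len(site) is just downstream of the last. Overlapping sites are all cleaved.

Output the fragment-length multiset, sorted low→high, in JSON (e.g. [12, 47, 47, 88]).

[1,5,5,6,7,7,7,7,8,9,9,10,11,11,14,20]

Site scan:
  HnxIV (AGCT, off=3): starts [126] → cuts [129]
  MvoVI (GTCGTTC, off=2): starts [6, 13, 20, 43, 98, 111] → cuts [8, 15, 22, 45, 100, 113]
  IvoX (AGAC, off=1): starts [2, 27, 65, 121] → cuts [3, 28, 66, 122]
  XjeV (TTTGG, off=0): starts [38, 56, 80, 105] → cuts [38, 56, 80, 105]
  RvuVI (ATGCGC, off=6): starts [31] → cuts [37]

All cut coordinates (distinct, sorted): [3, 8, 15, 22, 28, 37, 38, 45, 56, 66, 80, 100, 105, 113, 122, 129]

Fragment lengths:
  3→8: 5 bp
  8→15: 7 bp
  15→22: 7 bp
  22→28: 6 bp
  28→37: 9 bp
  37→38: 1 bp
  38→45: 7 bp
  45→56: 11 bp
  56→66: 10 bp
  66→80: 14 bp
  80→100: 20 bp
  100→105: 5 bp
  105→113: 8 bp
  113→122: 9 bp
  122→129: 7 bp
  129→3 (wrap): 137-129+3 = 11 bp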